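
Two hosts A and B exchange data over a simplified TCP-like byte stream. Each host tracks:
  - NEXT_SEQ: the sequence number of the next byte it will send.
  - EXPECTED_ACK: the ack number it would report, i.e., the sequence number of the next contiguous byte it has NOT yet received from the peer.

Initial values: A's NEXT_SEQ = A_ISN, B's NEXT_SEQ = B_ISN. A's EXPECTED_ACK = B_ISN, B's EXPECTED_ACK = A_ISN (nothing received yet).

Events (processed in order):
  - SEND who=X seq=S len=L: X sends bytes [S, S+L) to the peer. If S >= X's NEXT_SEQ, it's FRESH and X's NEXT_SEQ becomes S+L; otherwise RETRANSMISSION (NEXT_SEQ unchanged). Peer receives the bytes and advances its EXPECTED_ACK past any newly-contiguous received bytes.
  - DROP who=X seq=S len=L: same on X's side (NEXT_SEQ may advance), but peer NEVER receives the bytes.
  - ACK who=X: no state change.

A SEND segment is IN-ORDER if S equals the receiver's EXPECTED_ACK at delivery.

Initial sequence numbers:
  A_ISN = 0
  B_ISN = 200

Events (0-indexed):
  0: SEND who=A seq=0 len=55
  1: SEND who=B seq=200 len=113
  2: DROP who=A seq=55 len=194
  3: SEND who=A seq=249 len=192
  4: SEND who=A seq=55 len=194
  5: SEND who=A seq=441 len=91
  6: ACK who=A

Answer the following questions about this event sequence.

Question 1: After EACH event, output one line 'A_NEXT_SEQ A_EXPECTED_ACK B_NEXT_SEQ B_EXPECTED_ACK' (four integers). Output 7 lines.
55 200 200 55
55 313 313 55
249 313 313 55
441 313 313 55
441 313 313 441
532 313 313 532
532 313 313 532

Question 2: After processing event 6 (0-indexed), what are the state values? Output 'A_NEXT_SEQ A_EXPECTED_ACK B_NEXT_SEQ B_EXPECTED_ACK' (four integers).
After event 0: A_seq=55 A_ack=200 B_seq=200 B_ack=55
After event 1: A_seq=55 A_ack=313 B_seq=313 B_ack=55
After event 2: A_seq=249 A_ack=313 B_seq=313 B_ack=55
After event 3: A_seq=441 A_ack=313 B_seq=313 B_ack=55
After event 4: A_seq=441 A_ack=313 B_seq=313 B_ack=441
After event 5: A_seq=532 A_ack=313 B_seq=313 B_ack=532
After event 6: A_seq=532 A_ack=313 B_seq=313 B_ack=532

532 313 313 532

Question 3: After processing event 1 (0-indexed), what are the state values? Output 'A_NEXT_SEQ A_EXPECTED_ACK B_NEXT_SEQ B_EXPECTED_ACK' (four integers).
After event 0: A_seq=55 A_ack=200 B_seq=200 B_ack=55
After event 1: A_seq=55 A_ack=313 B_seq=313 B_ack=55

55 313 313 55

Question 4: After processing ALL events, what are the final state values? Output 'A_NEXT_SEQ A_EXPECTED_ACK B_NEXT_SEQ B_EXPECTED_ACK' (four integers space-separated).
Answer: 532 313 313 532

Derivation:
After event 0: A_seq=55 A_ack=200 B_seq=200 B_ack=55
After event 1: A_seq=55 A_ack=313 B_seq=313 B_ack=55
After event 2: A_seq=249 A_ack=313 B_seq=313 B_ack=55
After event 3: A_seq=441 A_ack=313 B_seq=313 B_ack=55
After event 4: A_seq=441 A_ack=313 B_seq=313 B_ack=441
After event 5: A_seq=532 A_ack=313 B_seq=313 B_ack=532
After event 6: A_seq=532 A_ack=313 B_seq=313 B_ack=532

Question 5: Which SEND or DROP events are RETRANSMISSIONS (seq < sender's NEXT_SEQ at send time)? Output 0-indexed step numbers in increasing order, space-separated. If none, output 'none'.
Answer: 4

Derivation:
Step 0: SEND seq=0 -> fresh
Step 1: SEND seq=200 -> fresh
Step 2: DROP seq=55 -> fresh
Step 3: SEND seq=249 -> fresh
Step 4: SEND seq=55 -> retransmit
Step 5: SEND seq=441 -> fresh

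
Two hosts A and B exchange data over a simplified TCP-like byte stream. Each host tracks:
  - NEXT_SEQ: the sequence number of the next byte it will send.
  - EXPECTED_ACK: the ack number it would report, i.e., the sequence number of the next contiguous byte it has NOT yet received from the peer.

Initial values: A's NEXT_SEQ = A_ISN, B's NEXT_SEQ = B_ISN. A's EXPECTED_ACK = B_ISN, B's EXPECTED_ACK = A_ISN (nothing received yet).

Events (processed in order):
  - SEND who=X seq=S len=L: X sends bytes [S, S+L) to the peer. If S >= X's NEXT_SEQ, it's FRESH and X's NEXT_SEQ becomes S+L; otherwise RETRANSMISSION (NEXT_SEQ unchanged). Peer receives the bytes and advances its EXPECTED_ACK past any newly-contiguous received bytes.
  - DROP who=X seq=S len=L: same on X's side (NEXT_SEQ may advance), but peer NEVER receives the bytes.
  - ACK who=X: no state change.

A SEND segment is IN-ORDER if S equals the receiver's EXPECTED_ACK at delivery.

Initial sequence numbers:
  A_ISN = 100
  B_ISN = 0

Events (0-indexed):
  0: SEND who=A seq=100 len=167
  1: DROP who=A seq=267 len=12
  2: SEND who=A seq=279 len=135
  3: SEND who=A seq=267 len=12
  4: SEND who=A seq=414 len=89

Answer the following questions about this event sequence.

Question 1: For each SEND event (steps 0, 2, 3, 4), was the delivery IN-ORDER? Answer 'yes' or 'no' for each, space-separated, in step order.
Answer: yes no yes yes

Derivation:
Step 0: SEND seq=100 -> in-order
Step 2: SEND seq=279 -> out-of-order
Step 3: SEND seq=267 -> in-order
Step 4: SEND seq=414 -> in-order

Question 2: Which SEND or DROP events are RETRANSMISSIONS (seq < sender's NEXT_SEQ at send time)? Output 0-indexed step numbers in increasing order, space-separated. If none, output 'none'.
Answer: 3

Derivation:
Step 0: SEND seq=100 -> fresh
Step 1: DROP seq=267 -> fresh
Step 2: SEND seq=279 -> fresh
Step 3: SEND seq=267 -> retransmit
Step 4: SEND seq=414 -> fresh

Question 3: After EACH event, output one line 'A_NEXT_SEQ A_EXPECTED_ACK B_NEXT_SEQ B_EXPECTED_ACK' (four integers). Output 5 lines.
267 0 0 267
279 0 0 267
414 0 0 267
414 0 0 414
503 0 0 503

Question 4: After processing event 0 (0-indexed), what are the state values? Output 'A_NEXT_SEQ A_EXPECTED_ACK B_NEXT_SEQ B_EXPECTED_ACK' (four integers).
After event 0: A_seq=267 A_ack=0 B_seq=0 B_ack=267

267 0 0 267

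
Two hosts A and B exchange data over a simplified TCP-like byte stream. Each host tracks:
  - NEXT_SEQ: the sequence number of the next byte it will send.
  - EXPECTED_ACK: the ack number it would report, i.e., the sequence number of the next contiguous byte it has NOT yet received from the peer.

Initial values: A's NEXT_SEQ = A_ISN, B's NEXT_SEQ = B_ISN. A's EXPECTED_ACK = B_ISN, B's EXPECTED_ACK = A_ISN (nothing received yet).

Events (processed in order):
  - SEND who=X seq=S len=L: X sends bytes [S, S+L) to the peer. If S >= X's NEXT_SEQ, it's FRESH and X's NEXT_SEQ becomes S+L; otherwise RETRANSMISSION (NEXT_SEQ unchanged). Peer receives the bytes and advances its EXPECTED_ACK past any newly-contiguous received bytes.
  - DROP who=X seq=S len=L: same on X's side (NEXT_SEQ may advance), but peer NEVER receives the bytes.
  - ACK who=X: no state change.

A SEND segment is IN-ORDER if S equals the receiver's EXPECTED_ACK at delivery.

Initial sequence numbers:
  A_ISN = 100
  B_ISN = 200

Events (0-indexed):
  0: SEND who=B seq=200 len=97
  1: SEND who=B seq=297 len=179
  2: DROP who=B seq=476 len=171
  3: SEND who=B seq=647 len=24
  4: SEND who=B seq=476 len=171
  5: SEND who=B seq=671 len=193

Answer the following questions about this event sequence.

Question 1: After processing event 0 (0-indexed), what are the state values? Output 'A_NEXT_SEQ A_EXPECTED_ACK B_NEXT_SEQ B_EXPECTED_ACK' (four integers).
After event 0: A_seq=100 A_ack=297 B_seq=297 B_ack=100

100 297 297 100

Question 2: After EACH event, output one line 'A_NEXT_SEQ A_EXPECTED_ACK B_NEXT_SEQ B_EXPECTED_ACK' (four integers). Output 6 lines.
100 297 297 100
100 476 476 100
100 476 647 100
100 476 671 100
100 671 671 100
100 864 864 100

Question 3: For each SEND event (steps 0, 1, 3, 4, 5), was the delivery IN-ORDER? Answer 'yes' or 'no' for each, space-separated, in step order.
Step 0: SEND seq=200 -> in-order
Step 1: SEND seq=297 -> in-order
Step 3: SEND seq=647 -> out-of-order
Step 4: SEND seq=476 -> in-order
Step 5: SEND seq=671 -> in-order

Answer: yes yes no yes yes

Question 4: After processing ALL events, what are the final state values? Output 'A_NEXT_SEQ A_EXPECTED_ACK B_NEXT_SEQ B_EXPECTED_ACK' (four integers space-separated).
Answer: 100 864 864 100

Derivation:
After event 0: A_seq=100 A_ack=297 B_seq=297 B_ack=100
After event 1: A_seq=100 A_ack=476 B_seq=476 B_ack=100
After event 2: A_seq=100 A_ack=476 B_seq=647 B_ack=100
After event 3: A_seq=100 A_ack=476 B_seq=671 B_ack=100
After event 4: A_seq=100 A_ack=671 B_seq=671 B_ack=100
After event 5: A_seq=100 A_ack=864 B_seq=864 B_ack=100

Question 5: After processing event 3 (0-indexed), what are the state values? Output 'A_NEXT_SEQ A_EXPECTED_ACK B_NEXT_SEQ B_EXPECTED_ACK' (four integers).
After event 0: A_seq=100 A_ack=297 B_seq=297 B_ack=100
After event 1: A_seq=100 A_ack=476 B_seq=476 B_ack=100
After event 2: A_seq=100 A_ack=476 B_seq=647 B_ack=100
After event 3: A_seq=100 A_ack=476 B_seq=671 B_ack=100

100 476 671 100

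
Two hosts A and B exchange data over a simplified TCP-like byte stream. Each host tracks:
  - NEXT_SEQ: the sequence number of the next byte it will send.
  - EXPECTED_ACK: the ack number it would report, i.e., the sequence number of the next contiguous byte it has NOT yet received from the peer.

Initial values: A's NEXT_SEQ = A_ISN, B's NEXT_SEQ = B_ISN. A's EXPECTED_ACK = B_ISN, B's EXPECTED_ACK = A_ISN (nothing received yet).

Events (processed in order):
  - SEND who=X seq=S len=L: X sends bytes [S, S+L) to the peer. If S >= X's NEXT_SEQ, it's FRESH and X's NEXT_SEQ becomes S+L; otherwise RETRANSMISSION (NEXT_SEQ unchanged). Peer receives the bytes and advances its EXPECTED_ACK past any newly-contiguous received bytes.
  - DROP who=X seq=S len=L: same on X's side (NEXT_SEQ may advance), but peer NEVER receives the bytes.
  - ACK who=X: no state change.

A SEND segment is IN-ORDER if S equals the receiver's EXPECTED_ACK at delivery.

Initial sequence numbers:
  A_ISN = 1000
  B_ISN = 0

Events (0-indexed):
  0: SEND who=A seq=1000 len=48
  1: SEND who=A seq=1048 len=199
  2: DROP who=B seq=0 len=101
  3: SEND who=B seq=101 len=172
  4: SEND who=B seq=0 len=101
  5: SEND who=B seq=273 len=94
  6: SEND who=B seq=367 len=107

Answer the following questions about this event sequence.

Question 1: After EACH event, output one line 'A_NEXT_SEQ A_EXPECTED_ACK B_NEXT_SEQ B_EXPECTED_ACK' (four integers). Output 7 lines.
1048 0 0 1048
1247 0 0 1247
1247 0 101 1247
1247 0 273 1247
1247 273 273 1247
1247 367 367 1247
1247 474 474 1247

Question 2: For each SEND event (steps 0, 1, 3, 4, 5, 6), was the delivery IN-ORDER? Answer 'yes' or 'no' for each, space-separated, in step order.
Step 0: SEND seq=1000 -> in-order
Step 1: SEND seq=1048 -> in-order
Step 3: SEND seq=101 -> out-of-order
Step 4: SEND seq=0 -> in-order
Step 5: SEND seq=273 -> in-order
Step 6: SEND seq=367 -> in-order

Answer: yes yes no yes yes yes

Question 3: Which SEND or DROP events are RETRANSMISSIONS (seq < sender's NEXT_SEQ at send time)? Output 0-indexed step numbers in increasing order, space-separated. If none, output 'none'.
Answer: 4

Derivation:
Step 0: SEND seq=1000 -> fresh
Step 1: SEND seq=1048 -> fresh
Step 2: DROP seq=0 -> fresh
Step 3: SEND seq=101 -> fresh
Step 4: SEND seq=0 -> retransmit
Step 5: SEND seq=273 -> fresh
Step 6: SEND seq=367 -> fresh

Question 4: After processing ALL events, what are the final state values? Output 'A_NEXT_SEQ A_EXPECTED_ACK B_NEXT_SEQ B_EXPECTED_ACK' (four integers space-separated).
After event 0: A_seq=1048 A_ack=0 B_seq=0 B_ack=1048
After event 1: A_seq=1247 A_ack=0 B_seq=0 B_ack=1247
After event 2: A_seq=1247 A_ack=0 B_seq=101 B_ack=1247
After event 3: A_seq=1247 A_ack=0 B_seq=273 B_ack=1247
After event 4: A_seq=1247 A_ack=273 B_seq=273 B_ack=1247
After event 5: A_seq=1247 A_ack=367 B_seq=367 B_ack=1247
After event 6: A_seq=1247 A_ack=474 B_seq=474 B_ack=1247

Answer: 1247 474 474 1247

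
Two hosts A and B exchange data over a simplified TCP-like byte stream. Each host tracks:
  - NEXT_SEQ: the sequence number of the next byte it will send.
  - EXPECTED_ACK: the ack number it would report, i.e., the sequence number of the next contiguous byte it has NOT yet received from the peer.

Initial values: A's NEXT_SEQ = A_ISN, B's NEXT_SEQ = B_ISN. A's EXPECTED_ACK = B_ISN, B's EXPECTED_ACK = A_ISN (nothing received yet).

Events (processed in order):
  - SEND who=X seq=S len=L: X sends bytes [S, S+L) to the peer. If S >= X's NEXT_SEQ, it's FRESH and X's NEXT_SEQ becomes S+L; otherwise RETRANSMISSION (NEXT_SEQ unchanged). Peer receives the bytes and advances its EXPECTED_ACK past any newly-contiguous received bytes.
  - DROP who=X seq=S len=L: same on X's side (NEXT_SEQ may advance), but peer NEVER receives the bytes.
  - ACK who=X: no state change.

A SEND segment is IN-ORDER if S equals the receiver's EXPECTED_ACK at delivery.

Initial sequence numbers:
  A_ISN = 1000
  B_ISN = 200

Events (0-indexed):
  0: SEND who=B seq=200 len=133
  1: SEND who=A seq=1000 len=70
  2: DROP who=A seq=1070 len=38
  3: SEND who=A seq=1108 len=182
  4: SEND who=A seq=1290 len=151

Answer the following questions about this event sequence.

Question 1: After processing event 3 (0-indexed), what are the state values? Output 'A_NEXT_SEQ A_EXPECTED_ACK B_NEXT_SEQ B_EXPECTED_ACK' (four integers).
After event 0: A_seq=1000 A_ack=333 B_seq=333 B_ack=1000
After event 1: A_seq=1070 A_ack=333 B_seq=333 B_ack=1070
After event 2: A_seq=1108 A_ack=333 B_seq=333 B_ack=1070
After event 3: A_seq=1290 A_ack=333 B_seq=333 B_ack=1070

1290 333 333 1070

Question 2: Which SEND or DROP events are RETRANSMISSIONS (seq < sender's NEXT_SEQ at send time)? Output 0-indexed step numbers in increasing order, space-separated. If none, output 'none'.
Answer: none

Derivation:
Step 0: SEND seq=200 -> fresh
Step 1: SEND seq=1000 -> fresh
Step 2: DROP seq=1070 -> fresh
Step 3: SEND seq=1108 -> fresh
Step 4: SEND seq=1290 -> fresh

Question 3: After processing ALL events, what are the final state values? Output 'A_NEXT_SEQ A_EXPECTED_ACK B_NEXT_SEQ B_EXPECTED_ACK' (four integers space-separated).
Answer: 1441 333 333 1070

Derivation:
After event 0: A_seq=1000 A_ack=333 B_seq=333 B_ack=1000
After event 1: A_seq=1070 A_ack=333 B_seq=333 B_ack=1070
After event 2: A_seq=1108 A_ack=333 B_seq=333 B_ack=1070
After event 3: A_seq=1290 A_ack=333 B_seq=333 B_ack=1070
After event 4: A_seq=1441 A_ack=333 B_seq=333 B_ack=1070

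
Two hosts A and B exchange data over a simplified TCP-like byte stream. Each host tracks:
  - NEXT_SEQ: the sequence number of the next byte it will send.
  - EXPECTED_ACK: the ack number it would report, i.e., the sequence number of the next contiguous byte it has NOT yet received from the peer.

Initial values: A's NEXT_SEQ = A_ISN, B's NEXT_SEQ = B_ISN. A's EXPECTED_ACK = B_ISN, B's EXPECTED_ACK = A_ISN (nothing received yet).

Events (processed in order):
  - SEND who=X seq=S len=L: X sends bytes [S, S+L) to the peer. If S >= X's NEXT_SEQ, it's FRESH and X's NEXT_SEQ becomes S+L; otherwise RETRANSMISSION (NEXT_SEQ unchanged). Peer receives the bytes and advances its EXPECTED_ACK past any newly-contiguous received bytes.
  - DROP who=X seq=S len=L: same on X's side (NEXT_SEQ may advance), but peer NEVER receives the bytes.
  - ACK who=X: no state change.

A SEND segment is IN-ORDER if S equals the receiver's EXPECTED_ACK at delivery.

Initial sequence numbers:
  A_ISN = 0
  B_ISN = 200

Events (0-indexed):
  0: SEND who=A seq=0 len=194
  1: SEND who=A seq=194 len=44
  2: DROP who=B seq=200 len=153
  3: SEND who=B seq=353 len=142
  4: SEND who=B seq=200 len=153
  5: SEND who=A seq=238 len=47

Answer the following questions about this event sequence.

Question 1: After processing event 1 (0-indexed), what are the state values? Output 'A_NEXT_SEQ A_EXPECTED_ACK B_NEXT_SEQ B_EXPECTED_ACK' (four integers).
After event 0: A_seq=194 A_ack=200 B_seq=200 B_ack=194
After event 1: A_seq=238 A_ack=200 B_seq=200 B_ack=238

238 200 200 238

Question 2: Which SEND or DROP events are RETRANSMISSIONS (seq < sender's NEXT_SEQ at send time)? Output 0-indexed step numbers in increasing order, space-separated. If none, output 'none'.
Answer: 4

Derivation:
Step 0: SEND seq=0 -> fresh
Step 1: SEND seq=194 -> fresh
Step 2: DROP seq=200 -> fresh
Step 3: SEND seq=353 -> fresh
Step 4: SEND seq=200 -> retransmit
Step 5: SEND seq=238 -> fresh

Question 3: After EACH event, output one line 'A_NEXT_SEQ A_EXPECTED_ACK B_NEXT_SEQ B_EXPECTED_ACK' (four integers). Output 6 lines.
194 200 200 194
238 200 200 238
238 200 353 238
238 200 495 238
238 495 495 238
285 495 495 285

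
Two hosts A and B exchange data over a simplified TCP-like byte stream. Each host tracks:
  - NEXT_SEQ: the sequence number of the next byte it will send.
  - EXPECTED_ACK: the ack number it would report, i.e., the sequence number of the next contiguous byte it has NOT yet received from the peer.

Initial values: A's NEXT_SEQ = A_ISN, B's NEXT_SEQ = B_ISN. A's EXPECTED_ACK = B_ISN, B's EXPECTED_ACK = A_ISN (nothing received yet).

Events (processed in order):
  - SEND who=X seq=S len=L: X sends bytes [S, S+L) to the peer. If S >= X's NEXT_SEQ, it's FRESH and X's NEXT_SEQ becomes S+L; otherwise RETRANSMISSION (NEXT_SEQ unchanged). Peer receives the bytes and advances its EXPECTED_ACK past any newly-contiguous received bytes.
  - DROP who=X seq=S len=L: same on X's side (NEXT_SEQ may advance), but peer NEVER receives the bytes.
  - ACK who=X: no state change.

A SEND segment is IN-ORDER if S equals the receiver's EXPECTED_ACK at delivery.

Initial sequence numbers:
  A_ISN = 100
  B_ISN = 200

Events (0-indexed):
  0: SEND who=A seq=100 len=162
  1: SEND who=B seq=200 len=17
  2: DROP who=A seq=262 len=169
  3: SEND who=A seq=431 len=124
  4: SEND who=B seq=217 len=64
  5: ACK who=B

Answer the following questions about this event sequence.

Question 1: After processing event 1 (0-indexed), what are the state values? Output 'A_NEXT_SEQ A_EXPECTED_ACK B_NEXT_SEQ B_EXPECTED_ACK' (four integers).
After event 0: A_seq=262 A_ack=200 B_seq=200 B_ack=262
After event 1: A_seq=262 A_ack=217 B_seq=217 B_ack=262

262 217 217 262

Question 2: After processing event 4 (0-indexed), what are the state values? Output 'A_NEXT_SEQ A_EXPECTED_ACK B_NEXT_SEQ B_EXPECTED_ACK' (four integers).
After event 0: A_seq=262 A_ack=200 B_seq=200 B_ack=262
After event 1: A_seq=262 A_ack=217 B_seq=217 B_ack=262
After event 2: A_seq=431 A_ack=217 B_seq=217 B_ack=262
After event 3: A_seq=555 A_ack=217 B_seq=217 B_ack=262
After event 4: A_seq=555 A_ack=281 B_seq=281 B_ack=262

555 281 281 262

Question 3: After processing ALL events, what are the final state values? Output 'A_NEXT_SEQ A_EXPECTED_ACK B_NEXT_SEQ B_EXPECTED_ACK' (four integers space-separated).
Answer: 555 281 281 262

Derivation:
After event 0: A_seq=262 A_ack=200 B_seq=200 B_ack=262
After event 1: A_seq=262 A_ack=217 B_seq=217 B_ack=262
After event 2: A_seq=431 A_ack=217 B_seq=217 B_ack=262
After event 3: A_seq=555 A_ack=217 B_seq=217 B_ack=262
After event 4: A_seq=555 A_ack=281 B_seq=281 B_ack=262
After event 5: A_seq=555 A_ack=281 B_seq=281 B_ack=262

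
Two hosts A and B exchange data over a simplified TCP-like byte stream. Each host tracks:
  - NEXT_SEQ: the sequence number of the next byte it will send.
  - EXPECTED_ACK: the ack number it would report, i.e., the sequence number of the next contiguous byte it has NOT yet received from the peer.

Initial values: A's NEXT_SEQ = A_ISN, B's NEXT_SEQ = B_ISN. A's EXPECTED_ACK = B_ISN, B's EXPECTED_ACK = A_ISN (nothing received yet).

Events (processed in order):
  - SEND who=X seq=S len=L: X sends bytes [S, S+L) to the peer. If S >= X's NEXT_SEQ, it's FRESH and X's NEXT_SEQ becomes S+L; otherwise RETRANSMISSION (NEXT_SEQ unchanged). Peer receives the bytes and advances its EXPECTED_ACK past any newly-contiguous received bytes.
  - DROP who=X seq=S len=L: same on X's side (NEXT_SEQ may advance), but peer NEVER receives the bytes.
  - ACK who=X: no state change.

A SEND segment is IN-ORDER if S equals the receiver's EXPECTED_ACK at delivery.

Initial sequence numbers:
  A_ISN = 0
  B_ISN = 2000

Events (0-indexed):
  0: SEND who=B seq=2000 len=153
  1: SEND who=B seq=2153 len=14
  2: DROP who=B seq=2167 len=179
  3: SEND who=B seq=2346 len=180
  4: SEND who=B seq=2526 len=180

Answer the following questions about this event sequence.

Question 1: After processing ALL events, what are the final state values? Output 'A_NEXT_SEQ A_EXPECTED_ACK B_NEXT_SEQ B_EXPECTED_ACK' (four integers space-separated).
After event 0: A_seq=0 A_ack=2153 B_seq=2153 B_ack=0
After event 1: A_seq=0 A_ack=2167 B_seq=2167 B_ack=0
After event 2: A_seq=0 A_ack=2167 B_seq=2346 B_ack=0
After event 3: A_seq=0 A_ack=2167 B_seq=2526 B_ack=0
After event 4: A_seq=0 A_ack=2167 B_seq=2706 B_ack=0

Answer: 0 2167 2706 0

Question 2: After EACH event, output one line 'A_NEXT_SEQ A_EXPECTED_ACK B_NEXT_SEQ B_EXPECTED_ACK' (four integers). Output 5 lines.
0 2153 2153 0
0 2167 2167 0
0 2167 2346 0
0 2167 2526 0
0 2167 2706 0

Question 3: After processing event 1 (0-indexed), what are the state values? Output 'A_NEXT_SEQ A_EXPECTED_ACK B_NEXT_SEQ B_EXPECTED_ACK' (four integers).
After event 0: A_seq=0 A_ack=2153 B_seq=2153 B_ack=0
After event 1: A_seq=0 A_ack=2167 B_seq=2167 B_ack=0

0 2167 2167 0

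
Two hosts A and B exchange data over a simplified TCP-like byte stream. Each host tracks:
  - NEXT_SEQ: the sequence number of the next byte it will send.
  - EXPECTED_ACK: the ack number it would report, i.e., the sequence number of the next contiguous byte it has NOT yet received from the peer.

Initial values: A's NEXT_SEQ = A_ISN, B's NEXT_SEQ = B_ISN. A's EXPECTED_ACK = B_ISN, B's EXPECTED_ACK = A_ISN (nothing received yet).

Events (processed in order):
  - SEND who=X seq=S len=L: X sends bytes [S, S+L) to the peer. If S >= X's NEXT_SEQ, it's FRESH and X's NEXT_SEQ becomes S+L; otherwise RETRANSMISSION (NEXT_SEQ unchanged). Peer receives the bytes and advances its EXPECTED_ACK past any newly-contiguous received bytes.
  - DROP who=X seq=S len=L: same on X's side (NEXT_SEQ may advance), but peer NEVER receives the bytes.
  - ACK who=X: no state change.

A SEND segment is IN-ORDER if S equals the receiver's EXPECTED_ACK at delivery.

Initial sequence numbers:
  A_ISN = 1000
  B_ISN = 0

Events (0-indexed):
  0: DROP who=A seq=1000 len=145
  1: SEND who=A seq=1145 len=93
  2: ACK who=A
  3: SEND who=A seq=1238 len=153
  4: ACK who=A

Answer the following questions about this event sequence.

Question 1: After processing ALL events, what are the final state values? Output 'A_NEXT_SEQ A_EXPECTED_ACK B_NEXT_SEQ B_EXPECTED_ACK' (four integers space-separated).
After event 0: A_seq=1145 A_ack=0 B_seq=0 B_ack=1000
After event 1: A_seq=1238 A_ack=0 B_seq=0 B_ack=1000
After event 2: A_seq=1238 A_ack=0 B_seq=0 B_ack=1000
After event 3: A_seq=1391 A_ack=0 B_seq=0 B_ack=1000
After event 4: A_seq=1391 A_ack=0 B_seq=0 B_ack=1000

Answer: 1391 0 0 1000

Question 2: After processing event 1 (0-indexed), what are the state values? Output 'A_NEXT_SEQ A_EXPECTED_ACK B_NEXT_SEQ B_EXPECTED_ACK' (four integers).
After event 0: A_seq=1145 A_ack=0 B_seq=0 B_ack=1000
After event 1: A_seq=1238 A_ack=0 B_seq=0 B_ack=1000

1238 0 0 1000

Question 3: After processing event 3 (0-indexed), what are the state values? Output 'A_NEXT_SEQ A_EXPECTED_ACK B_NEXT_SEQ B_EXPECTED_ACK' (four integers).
After event 0: A_seq=1145 A_ack=0 B_seq=0 B_ack=1000
After event 1: A_seq=1238 A_ack=0 B_seq=0 B_ack=1000
After event 2: A_seq=1238 A_ack=0 B_seq=0 B_ack=1000
After event 3: A_seq=1391 A_ack=0 B_seq=0 B_ack=1000

1391 0 0 1000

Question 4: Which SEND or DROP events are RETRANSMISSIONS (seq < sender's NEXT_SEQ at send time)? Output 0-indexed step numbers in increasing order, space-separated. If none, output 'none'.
Step 0: DROP seq=1000 -> fresh
Step 1: SEND seq=1145 -> fresh
Step 3: SEND seq=1238 -> fresh

Answer: none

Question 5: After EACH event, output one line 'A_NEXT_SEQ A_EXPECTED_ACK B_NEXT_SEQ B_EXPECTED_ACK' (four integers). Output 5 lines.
1145 0 0 1000
1238 0 0 1000
1238 0 0 1000
1391 0 0 1000
1391 0 0 1000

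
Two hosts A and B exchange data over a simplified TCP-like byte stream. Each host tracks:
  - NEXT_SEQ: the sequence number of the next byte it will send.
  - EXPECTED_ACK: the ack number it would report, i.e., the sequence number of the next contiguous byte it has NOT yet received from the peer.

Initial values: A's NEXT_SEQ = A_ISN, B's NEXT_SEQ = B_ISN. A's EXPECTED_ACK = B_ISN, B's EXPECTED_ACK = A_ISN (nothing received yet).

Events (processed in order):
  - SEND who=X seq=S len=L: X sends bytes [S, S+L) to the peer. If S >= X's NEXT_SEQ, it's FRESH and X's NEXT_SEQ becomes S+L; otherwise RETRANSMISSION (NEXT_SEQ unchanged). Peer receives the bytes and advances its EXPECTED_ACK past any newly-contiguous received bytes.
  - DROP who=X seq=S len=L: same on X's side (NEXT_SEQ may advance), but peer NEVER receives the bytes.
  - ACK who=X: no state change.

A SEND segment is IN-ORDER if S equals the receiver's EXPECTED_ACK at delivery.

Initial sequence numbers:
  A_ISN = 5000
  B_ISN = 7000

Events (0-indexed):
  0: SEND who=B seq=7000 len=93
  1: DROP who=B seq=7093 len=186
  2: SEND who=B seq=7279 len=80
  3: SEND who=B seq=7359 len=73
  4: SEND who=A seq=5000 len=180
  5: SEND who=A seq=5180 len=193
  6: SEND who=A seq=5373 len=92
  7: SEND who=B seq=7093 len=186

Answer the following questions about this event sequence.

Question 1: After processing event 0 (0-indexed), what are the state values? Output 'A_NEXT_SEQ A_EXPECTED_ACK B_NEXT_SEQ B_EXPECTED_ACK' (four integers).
After event 0: A_seq=5000 A_ack=7093 B_seq=7093 B_ack=5000

5000 7093 7093 5000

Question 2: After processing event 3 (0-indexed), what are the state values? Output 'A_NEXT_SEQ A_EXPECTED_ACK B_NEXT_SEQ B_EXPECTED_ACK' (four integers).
After event 0: A_seq=5000 A_ack=7093 B_seq=7093 B_ack=5000
After event 1: A_seq=5000 A_ack=7093 B_seq=7279 B_ack=5000
After event 2: A_seq=5000 A_ack=7093 B_seq=7359 B_ack=5000
After event 3: A_seq=5000 A_ack=7093 B_seq=7432 B_ack=5000

5000 7093 7432 5000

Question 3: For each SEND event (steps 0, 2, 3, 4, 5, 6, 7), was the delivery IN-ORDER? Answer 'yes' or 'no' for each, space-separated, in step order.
Step 0: SEND seq=7000 -> in-order
Step 2: SEND seq=7279 -> out-of-order
Step 3: SEND seq=7359 -> out-of-order
Step 4: SEND seq=5000 -> in-order
Step 5: SEND seq=5180 -> in-order
Step 6: SEND seq=5373 -> in-order
Step 7: SEND seq=7093 -> in-order

Answer: yes no no yes yes yes yes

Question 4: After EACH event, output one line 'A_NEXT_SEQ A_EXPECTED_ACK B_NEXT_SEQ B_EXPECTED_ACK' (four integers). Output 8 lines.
5000 7093 7093 5000
5000 7093 7279 5000
5000 7093 7359 5000
5000 7093 7432 5000
5180 7093 7432 5180
5373 7093 7432 5373
5465 7093 7432 5465
5465 7432 7432 5465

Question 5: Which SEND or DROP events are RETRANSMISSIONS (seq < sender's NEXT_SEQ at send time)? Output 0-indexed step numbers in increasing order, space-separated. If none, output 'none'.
Answer: 7

Derivation:
Step 0: SEND seq=7000 -> fresh
Step 1: DROP seq=7093 -> fresh
Step 2: SEND seq=7279 -> fresh
Step 3: SEND seq=7359 -> fresh
Step 4: SEND seq=5000 -> fresh
Step 5: SEND seq=5180 -> fresh
Step 6: SEND seq=5373 -> fresh
Step 7: SEND seq=7093 -> retransmit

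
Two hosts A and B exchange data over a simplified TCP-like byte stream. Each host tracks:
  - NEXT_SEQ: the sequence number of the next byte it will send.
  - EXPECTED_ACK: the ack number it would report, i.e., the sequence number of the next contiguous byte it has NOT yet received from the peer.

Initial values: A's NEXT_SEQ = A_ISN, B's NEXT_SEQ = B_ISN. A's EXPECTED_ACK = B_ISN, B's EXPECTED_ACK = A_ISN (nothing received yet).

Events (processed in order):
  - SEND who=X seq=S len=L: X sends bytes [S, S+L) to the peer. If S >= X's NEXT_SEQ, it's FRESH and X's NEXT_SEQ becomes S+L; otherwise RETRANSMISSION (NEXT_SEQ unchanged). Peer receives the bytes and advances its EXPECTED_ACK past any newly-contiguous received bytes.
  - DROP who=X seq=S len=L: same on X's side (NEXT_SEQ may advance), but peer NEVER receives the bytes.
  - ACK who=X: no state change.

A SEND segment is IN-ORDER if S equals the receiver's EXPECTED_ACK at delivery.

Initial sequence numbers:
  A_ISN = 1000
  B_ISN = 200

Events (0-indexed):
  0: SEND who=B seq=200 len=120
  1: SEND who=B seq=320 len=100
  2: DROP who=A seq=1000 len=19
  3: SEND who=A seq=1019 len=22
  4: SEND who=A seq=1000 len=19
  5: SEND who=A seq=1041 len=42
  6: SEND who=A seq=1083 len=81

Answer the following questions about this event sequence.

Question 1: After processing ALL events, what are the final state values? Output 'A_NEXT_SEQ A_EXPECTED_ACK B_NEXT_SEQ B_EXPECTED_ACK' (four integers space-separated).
Answer: 1164 420 420 1164

Derivation:
After event 0: A_seq=1000 A_ack=320 B_seq=320 B_ack=1000
After event 1: A_seq=1000 A_ack=420 B_seq=420 B_ack=1000
After event 2: A_seq=1019 A_ack=420 B_seq=420 B_ack=1000
After event 3: A_seq=1041 A_ack=420 B_seq=420 B_ack=1000
After event 4: A_seq=1041 A_ack=420 B_seq=420 B_ack=1041
After event 5: A_seq=1083 A_ack=420 B_seq=420 B_ack=1083
After event 6: A_seq=1164 A_ack=420 B_seq=420 B_ack=1164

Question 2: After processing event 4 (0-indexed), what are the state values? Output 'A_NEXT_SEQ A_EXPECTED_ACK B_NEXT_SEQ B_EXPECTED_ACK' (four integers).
After event 0: A_seq=1000 A_ack=320 B_seq=320 B_ack=1000
After event 1: A_seq=1000 A_ack=420 B_seq=420 B_ack=1000
After event 2: A_seq=1019 A_ack=420 B_seq=420 B_ack=1000
After event 3: A_seq=1041 A_ack=420 B_seq=420 B_ack=1000
After event 4: A_seq=1041 A_ack=420 B_seq=420 B_ack=1041

1041 420 420 1041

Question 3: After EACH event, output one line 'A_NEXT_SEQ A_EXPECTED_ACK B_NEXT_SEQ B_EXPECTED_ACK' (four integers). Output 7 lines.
1000 320 320 1000
1000 420 420 1000
1019 420 420 1000
1041 420 420 1000
1041 420 420 1041
1083 420 420 1083
1164 420 420 1164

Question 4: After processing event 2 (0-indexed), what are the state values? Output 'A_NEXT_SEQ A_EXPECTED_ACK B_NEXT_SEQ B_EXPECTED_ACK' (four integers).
After event 0: A_seq=1000 A_ack=320 B_seq=320 B_ack=1000
After event 1: A_seq=1000 A_ack=420 B_seq=420 B_ack=1000
After event 2: A_seq=1019 A_ack=420 B_seq=420 B_ack=1000

1019 420 420 1000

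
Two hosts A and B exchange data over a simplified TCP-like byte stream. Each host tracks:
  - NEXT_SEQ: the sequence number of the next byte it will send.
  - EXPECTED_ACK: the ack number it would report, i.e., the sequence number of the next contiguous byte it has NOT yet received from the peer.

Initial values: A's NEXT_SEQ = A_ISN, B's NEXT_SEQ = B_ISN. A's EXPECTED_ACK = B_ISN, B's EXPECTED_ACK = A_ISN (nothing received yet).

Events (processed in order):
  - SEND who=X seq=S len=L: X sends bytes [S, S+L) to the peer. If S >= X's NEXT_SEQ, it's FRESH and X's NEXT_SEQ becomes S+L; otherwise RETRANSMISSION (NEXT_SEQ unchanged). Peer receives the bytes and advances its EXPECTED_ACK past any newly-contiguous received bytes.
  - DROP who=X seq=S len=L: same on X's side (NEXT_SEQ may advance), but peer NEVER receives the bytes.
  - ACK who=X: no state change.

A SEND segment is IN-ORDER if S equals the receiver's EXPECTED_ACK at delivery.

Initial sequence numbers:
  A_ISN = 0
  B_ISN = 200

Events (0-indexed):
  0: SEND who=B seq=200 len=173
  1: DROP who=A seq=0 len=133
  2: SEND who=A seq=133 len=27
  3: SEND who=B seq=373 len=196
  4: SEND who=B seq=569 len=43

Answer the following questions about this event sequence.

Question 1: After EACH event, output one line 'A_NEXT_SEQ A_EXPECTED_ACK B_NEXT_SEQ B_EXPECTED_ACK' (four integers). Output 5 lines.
0 373 373 0
133 373 373 0
160 373 373 0
160 569 569 0
160 612 612 0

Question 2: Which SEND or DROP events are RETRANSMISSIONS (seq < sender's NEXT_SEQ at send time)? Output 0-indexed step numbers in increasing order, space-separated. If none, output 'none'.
Answer: none

Derivation:
Step 0: SEND seq=200 -> fresh
Step 1: DROP seq=0 -> fresh
Step 2: SEND seq=133 -> fresh
Step 3: SEND seq=373 -> fresh
Step 4: SEND seq=569 -> fresh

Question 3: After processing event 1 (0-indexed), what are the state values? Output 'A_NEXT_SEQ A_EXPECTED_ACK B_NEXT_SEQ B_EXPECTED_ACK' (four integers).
After event 0: A_seq=0 A_ack=373 B_seq=373 B_ack=0
After event 1: A_seq=133 A_ack=373 B_seq=373 B_ack=0

133 373 373 0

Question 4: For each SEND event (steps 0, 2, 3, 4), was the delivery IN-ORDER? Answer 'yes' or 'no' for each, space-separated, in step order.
Step 0: SEND seq=200 -> in-order
Step 2: SEND seq=133 -> out-of-order
Step 3: SEND seq=373 -> in-order
Step 4: SEND seq=569 -> in-order

Answer: yes no yes yes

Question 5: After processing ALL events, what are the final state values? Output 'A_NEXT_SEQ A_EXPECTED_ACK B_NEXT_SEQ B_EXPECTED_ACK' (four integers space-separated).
After event 0: A_seq=0 A_ack=373 B_seq=373 B_ack=0
After event 1: A_seq=133 A_ack=373 B_seq=373 B_ack=0
After event 2: A_seq=160 A_ack=373 B_seq=373 B_ack=0
After event 3: A_seq=160 A_ack=569 B_seq=569 B_ack=0
After event 4: A_seq=160 A_ack=612 B_seq=612 B_ack=0

Answer: 160 612 612 0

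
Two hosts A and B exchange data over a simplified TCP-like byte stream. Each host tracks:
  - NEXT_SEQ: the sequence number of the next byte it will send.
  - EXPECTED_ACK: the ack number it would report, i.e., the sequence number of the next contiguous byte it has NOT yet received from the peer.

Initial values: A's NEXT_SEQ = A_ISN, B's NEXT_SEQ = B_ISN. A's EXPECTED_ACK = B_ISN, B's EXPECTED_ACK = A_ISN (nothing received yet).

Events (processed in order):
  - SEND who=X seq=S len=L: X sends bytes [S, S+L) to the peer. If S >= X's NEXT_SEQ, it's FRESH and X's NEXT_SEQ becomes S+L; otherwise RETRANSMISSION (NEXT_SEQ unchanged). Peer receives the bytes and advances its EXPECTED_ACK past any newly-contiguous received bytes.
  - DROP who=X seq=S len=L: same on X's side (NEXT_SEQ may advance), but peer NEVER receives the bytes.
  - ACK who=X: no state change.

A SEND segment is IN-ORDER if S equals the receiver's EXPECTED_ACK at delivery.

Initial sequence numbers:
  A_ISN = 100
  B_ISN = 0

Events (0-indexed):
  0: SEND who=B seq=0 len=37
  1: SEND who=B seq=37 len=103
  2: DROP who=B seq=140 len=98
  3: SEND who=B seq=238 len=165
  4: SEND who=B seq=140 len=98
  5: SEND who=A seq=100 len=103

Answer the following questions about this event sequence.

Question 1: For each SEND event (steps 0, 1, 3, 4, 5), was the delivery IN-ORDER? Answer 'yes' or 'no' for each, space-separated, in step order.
Answer: yes yes no yes yes

Derivation:
Step 0: SEND seq=0 -> in-order
Step 1: SEND seq=37 -> in-order
Step 3: SEND seq=238 -> out-of-order
Step 4: SEND seq=140 -> in-order
Step 5: SEND seq=100 -> in-order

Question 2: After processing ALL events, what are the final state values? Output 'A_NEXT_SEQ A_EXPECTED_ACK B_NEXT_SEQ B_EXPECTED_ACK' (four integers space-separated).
After event 0: A_seq=100 A_ack=37 B_seq=37 B_ack=100
After event 1: A_seq=100 A_ack=140 B_seq=140 B_ack=100
After event 2: A_seq=100 A_ack=140 B_seq=238 B_ack=100
After event 3: A_seq=100 A_ack=140 B_seq=403 B_ack=100
After event 4: A_seq=100 A_ack=403 B_seq=403 B_ack=100
After event 5: A_seq=203 A_ack=403 B_seq=403 B_ack=203

Answer: 203 403 403 203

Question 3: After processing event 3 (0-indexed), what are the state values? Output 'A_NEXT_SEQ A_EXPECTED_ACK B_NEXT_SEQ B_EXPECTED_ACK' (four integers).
After event 0: A_seq=100 A_ack=37 B_seq=37 B_ack=100
After event 1: A_seq=100 A_ack=140 B_seq=140 B_ack=100
After event 2: A_seq=100 A_ack=140 B_seq=238 B_ack=100
After event 3: A_seq=100 A_ack=140 B_seq=403 B_ack=100

100 140 403 100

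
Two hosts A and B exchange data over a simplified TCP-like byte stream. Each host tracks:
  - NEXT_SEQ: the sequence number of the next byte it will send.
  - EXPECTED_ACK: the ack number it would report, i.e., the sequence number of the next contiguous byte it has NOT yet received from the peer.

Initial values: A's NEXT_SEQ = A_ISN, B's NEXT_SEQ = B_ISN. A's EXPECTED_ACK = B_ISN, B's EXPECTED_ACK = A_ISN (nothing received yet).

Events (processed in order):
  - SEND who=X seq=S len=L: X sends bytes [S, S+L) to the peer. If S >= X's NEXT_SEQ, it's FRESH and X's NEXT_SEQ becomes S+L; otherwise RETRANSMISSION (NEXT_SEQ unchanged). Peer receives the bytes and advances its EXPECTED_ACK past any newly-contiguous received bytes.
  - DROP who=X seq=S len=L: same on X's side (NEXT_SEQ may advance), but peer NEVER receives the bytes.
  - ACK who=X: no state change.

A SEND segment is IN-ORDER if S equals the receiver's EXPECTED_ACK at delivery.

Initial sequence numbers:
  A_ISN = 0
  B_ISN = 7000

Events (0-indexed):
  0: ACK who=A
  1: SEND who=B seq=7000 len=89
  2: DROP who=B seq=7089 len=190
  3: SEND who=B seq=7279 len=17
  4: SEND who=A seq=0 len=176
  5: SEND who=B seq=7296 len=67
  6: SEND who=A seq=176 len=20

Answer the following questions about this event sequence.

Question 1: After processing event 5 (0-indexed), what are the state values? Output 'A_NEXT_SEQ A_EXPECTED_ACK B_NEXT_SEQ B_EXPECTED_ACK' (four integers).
After event 0: A_seq=0 A_ack=7000 B_seq=7000 B_ack=0
After event 1: A_seq=0 A_ack=7089 B_seq=7089 B_ack=0
After event 2: A_seq=0 A_ack=7089 B_seq=7279 B_ack=0
After event 3: A_seq=0 A_ack=7089 B_seq=7296 B_ack=0
After event 4: A_seq=176 A_ack=7089 B_seq=7296 B_ack=176
After event 5: A_seq=176 A_ack=7089 B_seq=7363 B_ack=176

176 7089 7363 176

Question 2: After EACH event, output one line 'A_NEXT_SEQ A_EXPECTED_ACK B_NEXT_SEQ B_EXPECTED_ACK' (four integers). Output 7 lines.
0 7000 7000 0
0 7089 7089 0
0 7089 7279 0
0 7089 7296 0
176 7089 7296 176
176 7089 7363 176
196 7089 7363 196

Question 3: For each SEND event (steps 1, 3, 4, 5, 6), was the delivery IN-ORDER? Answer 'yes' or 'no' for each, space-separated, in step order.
Step 1: SEND seq=7000 -> in-order
Step 3: SEND seq=7279 -> out-of-order
Step 4: SEND seq=0 -> in-order
Step 5: SEND seq=7296 -> out-of-order
Step 6: SEND seq=176 -> in-order

Answer: yes no yes no yes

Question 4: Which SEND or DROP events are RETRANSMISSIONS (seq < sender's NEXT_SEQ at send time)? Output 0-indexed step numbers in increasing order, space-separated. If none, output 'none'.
Step 1: SEND seq=7000 -> fresh
Step 2: DROP seq=7089 -> fresh
Step 3: SEND seq=7279 -> fresh
Step 4: SEND seq=0 -> fresh
Step 5: SEND seq=7296 -> fresh
Step 6: SEND seq=176 -> fresh

Answer: none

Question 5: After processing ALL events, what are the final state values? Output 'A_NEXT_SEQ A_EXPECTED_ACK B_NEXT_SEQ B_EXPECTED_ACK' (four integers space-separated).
After event 0: A_seq=0 A_ack=7000 B_seq=7000 B_ack=0
After event 1: A_seq=0 A_ack=7089 B_seq=7089 B_ack=0
After event 2: A_seq=0 A_ack=7089 B_seq=7279 B_ack=0
After event 3: A_seq=0 A_ack=7089 B_seq=7296 B_ack=0
After event 4: A_seq=176 A_ack=7089 B_seq=7296 B_ack=176
After event 5: A_seq=176 A_ack=7089 B_seq=7363 B_ack=176
After event 6: A_seq=196 A_ack=7089 B_seq=7363 B_ack=196

Answer: 196 7089 7363 196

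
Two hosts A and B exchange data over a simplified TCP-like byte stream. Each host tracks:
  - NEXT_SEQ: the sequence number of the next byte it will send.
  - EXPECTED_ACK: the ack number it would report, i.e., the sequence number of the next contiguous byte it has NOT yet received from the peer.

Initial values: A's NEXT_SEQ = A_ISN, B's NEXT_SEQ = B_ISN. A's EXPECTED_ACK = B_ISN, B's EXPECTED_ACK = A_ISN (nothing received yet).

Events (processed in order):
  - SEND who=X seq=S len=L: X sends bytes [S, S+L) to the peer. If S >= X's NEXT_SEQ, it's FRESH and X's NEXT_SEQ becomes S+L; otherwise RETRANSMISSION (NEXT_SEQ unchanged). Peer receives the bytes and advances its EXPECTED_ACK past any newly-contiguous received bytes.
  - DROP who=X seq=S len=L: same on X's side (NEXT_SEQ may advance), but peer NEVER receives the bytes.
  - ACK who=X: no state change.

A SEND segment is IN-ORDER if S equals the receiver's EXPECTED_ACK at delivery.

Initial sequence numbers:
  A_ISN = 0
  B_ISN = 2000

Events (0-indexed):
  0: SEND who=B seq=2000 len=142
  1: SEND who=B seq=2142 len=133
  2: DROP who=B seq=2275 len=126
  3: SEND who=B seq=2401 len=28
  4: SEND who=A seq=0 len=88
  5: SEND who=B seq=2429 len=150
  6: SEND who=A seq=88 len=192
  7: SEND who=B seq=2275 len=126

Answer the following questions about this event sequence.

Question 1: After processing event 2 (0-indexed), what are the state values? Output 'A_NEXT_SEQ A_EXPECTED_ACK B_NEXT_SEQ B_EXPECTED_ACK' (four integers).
After event 0: A_seq=0 A_ack=2142 B_seq=2142 B_ack=0
After event 1: A_seq=0 A_ack=2275 B_seq=2275 B_ack=0
After event 2: A_seq=0 A_ack=2275 B_seq=2401 B_ack=0

0 2275 2401 0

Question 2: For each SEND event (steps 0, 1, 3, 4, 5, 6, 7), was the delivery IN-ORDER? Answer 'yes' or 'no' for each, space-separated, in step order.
Answer: yes yes no yes no yes yes

Derivation:
Step 0: SEND seq=2000 -> in-order
Step 1: SEND seq=2142 -> in-order
Step 3: SEND seq=2401 -> out-of-order
Step 4: SEND seq=0 -> in-order
Step 5: SEND seq=2429 -> out-of-order
Step 6: SEND seq=88 -> in-order
Step 7: SEND seq=2275 -> in-order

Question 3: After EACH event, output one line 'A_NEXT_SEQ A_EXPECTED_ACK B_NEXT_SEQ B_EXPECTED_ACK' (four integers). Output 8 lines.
0 2142 2142 0
0 2275 2275 0
0 2275 2401 0
0 2275 2429 0
88 2275 2429 88
88 2275 2579 88
280 2275 2579 280
280 2579 2579 280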